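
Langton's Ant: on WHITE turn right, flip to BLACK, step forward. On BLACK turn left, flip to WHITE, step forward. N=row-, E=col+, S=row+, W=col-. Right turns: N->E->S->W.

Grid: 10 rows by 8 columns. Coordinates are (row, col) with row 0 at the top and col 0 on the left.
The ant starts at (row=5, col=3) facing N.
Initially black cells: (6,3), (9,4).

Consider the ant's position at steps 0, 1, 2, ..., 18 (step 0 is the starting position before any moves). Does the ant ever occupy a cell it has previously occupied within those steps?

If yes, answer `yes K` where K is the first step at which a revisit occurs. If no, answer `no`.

Step 1: on WHITE (5,3): turn R to E, flip to black, move to (5,4). |black|=3 — new cell
Step 2: on WHITE (5,4): turn R to S, flip to black, move to (6,4). |black|=4 — new cell
Step 3: on WHITE (6,4): turn R to W, flip to black, move to (6,3). |black|=5 — new cell
Step 4: on BLACK (6,3): turn L to S, flip to white, move to (7,3). |black|=4 — new cell
Step 5: on WHITE (7,3): turn R to W, flip to black, move to (7,2). |black|=5 — new cell
Step 6: on WHITE (7,2): turn R to N, flip to black, move to (6,2). |black|=6 — new cell
Step 7: on WHITE (6,2): turn R to E, flip to black, move to (6,3). |black|=7 — REVISIT

Answer: yes 7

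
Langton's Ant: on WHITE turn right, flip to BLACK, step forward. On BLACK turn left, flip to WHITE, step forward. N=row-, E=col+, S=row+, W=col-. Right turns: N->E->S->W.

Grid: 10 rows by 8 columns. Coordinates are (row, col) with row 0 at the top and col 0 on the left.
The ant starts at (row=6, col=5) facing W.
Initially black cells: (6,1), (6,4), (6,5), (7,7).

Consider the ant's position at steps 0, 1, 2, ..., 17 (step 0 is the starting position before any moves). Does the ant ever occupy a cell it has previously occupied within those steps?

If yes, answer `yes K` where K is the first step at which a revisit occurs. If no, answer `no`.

Step 1: on BLACK (6,5): turn L to S, flip to white, move to (7,5). |black|=3 — new cell
Step 2: on WHITE (7,5): turn R to W, flip to black, move to (7,4). |black|=4 — new cell
Step 3: on WHITE (7,4): turn R to N, flip to black, move to (6,4). |black|=5 — new cell
Step 4: on BLACK (6,4): turn L to W, flip to white, move to (6,3). |black|=4 — new cell
Step 5: on WHITE (6,3): turn R to N, flip to black, move to (5,3). |black|=5 — new cell
Step 6: on WHITE (5,3): turn R to E, flip to black, move to (5,4). |black|=6 — new cell
Step 7: on WHITE (5,4): turn R to S, flip to black, move to (6,4). |black|=7 — REVISIT

Answer: yes 7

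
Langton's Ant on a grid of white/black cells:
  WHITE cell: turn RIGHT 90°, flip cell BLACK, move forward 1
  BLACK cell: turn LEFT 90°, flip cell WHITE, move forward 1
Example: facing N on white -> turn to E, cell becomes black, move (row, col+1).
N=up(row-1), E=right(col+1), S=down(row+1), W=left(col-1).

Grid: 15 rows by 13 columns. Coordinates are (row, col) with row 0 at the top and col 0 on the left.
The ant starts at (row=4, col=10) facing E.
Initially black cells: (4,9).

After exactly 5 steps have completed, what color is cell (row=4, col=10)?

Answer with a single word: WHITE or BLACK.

Answer: BLACK

Derivation:
Step 1: on WHITE (4,10): turn R to S, flip to black, move to (5,10). |black|=2
Step 2: on WHITE (5,10): turn R to W, flip to black, move to (5,9). |black|=3
Step 3: on WHITE (5,9): turn R to N, flip to black, move to (4,9). |black|=4
Step 4: on BLACK (4,9): turn L to W, flip to white, move to (4,8). |black|=3
Step 5: on WHITE (4,8): turn R to N, flip to black, move to (3,8). |black|=4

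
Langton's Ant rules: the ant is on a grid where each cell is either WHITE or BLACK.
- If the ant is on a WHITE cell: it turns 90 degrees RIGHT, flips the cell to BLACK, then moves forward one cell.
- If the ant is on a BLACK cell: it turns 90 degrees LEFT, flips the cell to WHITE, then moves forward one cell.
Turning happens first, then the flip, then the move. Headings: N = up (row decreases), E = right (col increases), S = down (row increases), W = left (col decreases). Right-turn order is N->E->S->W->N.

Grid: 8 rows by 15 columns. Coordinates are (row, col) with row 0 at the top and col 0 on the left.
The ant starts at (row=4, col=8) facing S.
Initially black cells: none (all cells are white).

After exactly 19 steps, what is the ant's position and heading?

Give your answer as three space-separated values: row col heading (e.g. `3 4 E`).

Step 1: on WHITE (4,8): turn R to W, flip to black, move to (4,7). |black|=1
Step 2: on WHITE (4,7): turn R to N, flip to black, move to (3,7). |black|=2
Step 3: on WHITE (3,7): turn R to E, flip to black, move to (3,8). |black|=3
Step 4: on WHITE (3,8): turn R to S, flip to black, move to (4,8). |black|=4
Step 5: on BLACK (4,8): turn L to E, flip to white, move to (4,9). |black|=3
Step 6: on WHITE (4,9): turn R to S, flip to black, move to (5,9). |black|=4
Step 7: on WHITE (5,9): turn R to W, flip to black, move to (5,8). |black|=5
Step 8: on WHITE (5,8): turn R to N, flip to black, move to (4,8). |black|=6
Step 9: on WHITE (4,8): turn R to E, flip to black, move to (4,9). |black|=7
Step 10: on BLACK (4,9): turn L to N, flip to white, move to (3,9). |black|=6
Step 11: on WHITE (3,9): turn R to E, flip to black, move to (3,10). |black|=7
Step 12: on WHITE (3,10): turn R to S, flip to black, move to (4,10). |black|=8
Step 13: on WHITE (4,10): turn R to W, flip to black, move to (4,9). |black|=9
Step 14: on WHITE (4,9): turn R to N, flip to black, move to (3,9). |black|=10
Step 15: on BLACK (3,9): turn L to W, flip to white, move to (3,8). |black|=9
Step 16: on BLACK (3,8): turn L to S, flip to white, move to (4,8). |black|=8
Step 17: on BLACK (4,8): turn L to E, flip to white, move to (4,9). |black|=7
Step 18: on BLACK (4,9): turn L to N, flip to white, move to (3,9). |black|=6
Step 19: on WHITE (3,9): turn R to E, flip to black, move to (3,10). |black|=7

Answer: 3 10 E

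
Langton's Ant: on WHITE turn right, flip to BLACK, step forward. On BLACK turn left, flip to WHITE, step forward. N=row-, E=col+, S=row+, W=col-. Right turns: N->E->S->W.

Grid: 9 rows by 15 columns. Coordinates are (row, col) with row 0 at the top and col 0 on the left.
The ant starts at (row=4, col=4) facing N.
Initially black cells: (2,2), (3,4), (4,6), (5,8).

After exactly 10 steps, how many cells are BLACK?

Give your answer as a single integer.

Step 1: on WHITE (4,4): turn R to E, flip to black, move to (4,5). |black|=5
Step 2: on WHITE (4,5): turn R to S, flip to black, move to (5,5). |black|=6
Step 3: on WHITE (5,5): turn R to W, flip to black, move to (5,4). |black|=7
Step 4: on WHITE (5,4): turn R to N, flip to black, move to (4,4). |black|=8
Step 5: on BLACK (4,4): turn L to W, flip to white, move to (4,3). |black|=7
Step 6: on WHITE (4,3): turn R to N, flip to black, move to (3,3). |black|=8
Step 7: on WHITE (3,3): turn R to E, flip to black, move to (3,4). |black|=9
Step 8: on BLACK (3,4): turn L to N, flip to white, move to (2,4). |black|=8
Step 9: on WHITE (2,4): turn R to E, flip to black, move to (2,5). |black|=9
Step 10: on WHITE (2,5): turn R to S, flip to black, move to (3,5). |black|=10

Answer: 10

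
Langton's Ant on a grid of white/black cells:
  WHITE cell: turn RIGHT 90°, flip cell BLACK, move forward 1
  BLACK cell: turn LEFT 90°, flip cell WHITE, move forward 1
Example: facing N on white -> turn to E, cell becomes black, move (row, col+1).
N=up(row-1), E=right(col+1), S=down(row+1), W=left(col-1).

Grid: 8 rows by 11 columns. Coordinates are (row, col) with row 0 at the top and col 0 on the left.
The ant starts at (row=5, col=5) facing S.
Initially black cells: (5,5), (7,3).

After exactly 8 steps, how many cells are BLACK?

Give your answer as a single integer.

Step 1: on BLACK (5,5): turn L to E, flip to white, move to (5,6). |black|=1
Step 2: on WHITE (5,6): turn R to S, flip to black, move to (6,6). |black|=2
Step 3: on WHITE (6,6): turn R to W, flip to black, move to (6,5). |black|=3
Step 4: on WHITE (6,5): turn R to N, flip to black, move to (5,5). |black|=4
Step 5: on WHITE (5,5): turn R to E, flip to black, move to (5,6). |black|=5
Step 6: on BLACK (5,6): turn L to N, flip to white, move to (4,6). |black|=4
Step 7: on WHITE (4,6): turn R to E, flip to black, move to (4,7). |black|=5
Step 8: on WHITE (4,7): turn R to S, flip to black, move to (5,7). |black|=6

Answer: 6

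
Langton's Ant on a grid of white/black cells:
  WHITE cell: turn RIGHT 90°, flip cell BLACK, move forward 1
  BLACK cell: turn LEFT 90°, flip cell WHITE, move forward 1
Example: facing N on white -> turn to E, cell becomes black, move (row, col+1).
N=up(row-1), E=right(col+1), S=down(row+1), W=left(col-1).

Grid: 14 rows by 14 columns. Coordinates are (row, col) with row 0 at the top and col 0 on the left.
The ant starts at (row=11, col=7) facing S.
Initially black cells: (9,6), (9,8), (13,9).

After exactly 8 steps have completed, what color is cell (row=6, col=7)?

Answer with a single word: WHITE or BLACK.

Step 1: on WHITE (11,7): turn R to W, flip to black, move to (11,6). |black|=4
Step 2: on WHITE (11,6): turn R to N, flip to black, move to (10,6). |black|=5
Step 3: on WHITE (10,6): turn R to E, flip to black, move to (10,7). |black|=6
Step 4: on WHITE (10,7): turn R to S, flip to black, move to (11,7). |black|=7
Step 5: on BLACK (11,7): turn L to E, flip to white, move to (11,8). |black|=6
Step 6: on WHITE (11,8): turn R to S, flip to black, move to (12,8). |black|=7
Step 7: on WHITE (12,8): turn R to W, flip to black, move to (12,7). |black|=8
Step 8: on WHITE (12,7): turn R to N, flip to black, move to (11,7). |black|=9

Answer: WHITE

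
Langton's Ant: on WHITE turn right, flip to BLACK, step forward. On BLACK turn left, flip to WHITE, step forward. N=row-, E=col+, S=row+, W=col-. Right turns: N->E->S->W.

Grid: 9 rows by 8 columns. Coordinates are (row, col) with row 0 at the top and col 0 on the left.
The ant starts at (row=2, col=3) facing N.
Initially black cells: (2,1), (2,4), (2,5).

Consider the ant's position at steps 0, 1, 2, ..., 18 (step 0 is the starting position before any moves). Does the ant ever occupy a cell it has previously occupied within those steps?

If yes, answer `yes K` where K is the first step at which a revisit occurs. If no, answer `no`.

Answer: yes 8

Derivation:
Step 1: on WHITE (2,3): turn R to E, flip to black, move to (2,4). |black|=4 — new cell
Step 2: on BLACK (2,4): turn L to N, flip to white, move to (1,4). |black|=3 — new cell
Step 3: on WHITE (1,4): turn R to E, flip to black, move to (1,5). |black|=4 — new cell
Step 4: on WHITE (1,5): turn R to S, flip to black, move to (2,5). |black|=5 — new cell
Step 5: on BLACK (2,5): turn L to E, flip to white, move to (2,6). |black|=4 — new cell
Step 6: on WHITE (2,6): turn R to S, flip to black, move to (3,6). |black|=5 — new cell
Step 7: on WHITE (3,6): turn R to W, flip to black, move to (3,5). |black|=6 — new cell
Step 8: on WHITE (3,5): turn R to N, flip to black, move to (2,5). |black|=7 — REVISIT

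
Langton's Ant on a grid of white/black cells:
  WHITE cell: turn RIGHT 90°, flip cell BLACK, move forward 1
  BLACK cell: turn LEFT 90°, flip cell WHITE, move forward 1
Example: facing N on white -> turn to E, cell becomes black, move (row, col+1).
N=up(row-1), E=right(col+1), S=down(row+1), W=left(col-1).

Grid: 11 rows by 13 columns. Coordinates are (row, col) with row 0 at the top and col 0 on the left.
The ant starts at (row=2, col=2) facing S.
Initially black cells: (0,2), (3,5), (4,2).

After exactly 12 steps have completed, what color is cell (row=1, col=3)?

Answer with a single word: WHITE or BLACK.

Answer: BLACK

Derivation:
Step 1: on WHITE (2,2): turn R to W, flip to black, move to (2,1). |black|=4
Step 2: on WHITE (2,1): turn R to N, flip to black, move to (1,1). |black|=5
Step 3: on WHITE (1,1): turn R to E, flip to black, move to (1,2). |black|=6
Step 4: on WHITE (1,2): turn R to S, flip to black, move to (2,2). |black|=7
Step 5: on BLACK (2,2): turn L to E, flip to white, move to (2,3). |black|=6
Step 6: on WHITE (2,3): turn R to S, flip to black, move to (3,3). |black|=7
Step 7: on WHITE (3,3): turn R to W, flip to black, move to (3,2). |black|=8
Step 8: on WHITE (3,2): turn R to N, flip to black, move to (2,2). |black|=9
Step 9: on WHITE (2,2): turn R to E, flip to black, move to (2,3). |black|=10
Step 10: on BLACK (2,3): turn L to N, flip to white, move to (1,3). |black|=9
Step 11: on WHITE (1,3): turn R to E, flip to black, move to (1,4). |black|=10
Step 12: on WHITE (1,4): turn R to S, flip to black, move to (2,4). |black|=11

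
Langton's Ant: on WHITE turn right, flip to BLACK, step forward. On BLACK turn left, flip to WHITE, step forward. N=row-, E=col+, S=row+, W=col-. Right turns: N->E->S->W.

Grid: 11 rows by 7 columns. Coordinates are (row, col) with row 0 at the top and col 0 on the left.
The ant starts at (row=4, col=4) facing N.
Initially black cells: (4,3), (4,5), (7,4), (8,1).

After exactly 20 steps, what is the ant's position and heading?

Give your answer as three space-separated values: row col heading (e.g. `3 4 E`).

Answer: 2 4 S

Derivation:
Step 1: on WHITE (4,4): turn R to E, flip to black, move to (4,5). |black|=5
Step 2: on BLACK (4,5): turn L to N, flip to white, move to (3,5). |black|=4
Step 3: on WHITE (3,5): turn R to E, flip to black, move to (3,6). |black|=5
Step 4: on WHITE (3,6): turn R to S, flip to black, move to (4,6). |black|=6
Step 5: on WHITE (4,6): turn R to W, flip to black, move to (4,5). |black|=7
Step 6: on WHITE (4,5): turn R to N, flip to black, move to (3,5). |black|=8
Step 7: on BLACK (3,5): turn L to W, flip to white, move to (3,4). |black|=7
Step 8: on WHITE (3,4): turn R to N, flip to black, move to (2,4). |black|=8
Step 9: on WHITE (2,4): turn R to E, flip to black, move to (2,5). |black|=9
Step 10: on WHITE (2,5): turn R to S, flip to black, move to (3,5). |black|=10
Step 11: on WHITE (3,5): turn R to W, flip to black, move to (3,4). |black|=11
Step 12: on BLACK (3,4): turn L to S, flip to white, move to (4,4). |black|=10
Step 13: on BLACK (4,4): turn L to E, flip to white, move to (4,5). |black|=9
Step 14: on BLACK (4,5): turn L to N, flip to white, move to (3,5). |black|=8
Step 15: on BLACK (3,5): turn L to W, flip to white, move to (3,4). |black|=7
Step 16: on WHITE (3,4): turn R to N, flip to black, move to (2,4). |black|=8
Step 17: on BLACK (2,4): turn L to W, flip to white, move to (2,3). |black|=7
Step 18: on WHITE (2,3): turn R to N, flip to black, move to (1,3). |black|=8
Step 19: on WHITE (1,3): turn R to E, flip to black, move to (1,4). |black|=9
Step 20: on WHITE (1,4): turn R to S, flip to black, move to (2,4). |black|=10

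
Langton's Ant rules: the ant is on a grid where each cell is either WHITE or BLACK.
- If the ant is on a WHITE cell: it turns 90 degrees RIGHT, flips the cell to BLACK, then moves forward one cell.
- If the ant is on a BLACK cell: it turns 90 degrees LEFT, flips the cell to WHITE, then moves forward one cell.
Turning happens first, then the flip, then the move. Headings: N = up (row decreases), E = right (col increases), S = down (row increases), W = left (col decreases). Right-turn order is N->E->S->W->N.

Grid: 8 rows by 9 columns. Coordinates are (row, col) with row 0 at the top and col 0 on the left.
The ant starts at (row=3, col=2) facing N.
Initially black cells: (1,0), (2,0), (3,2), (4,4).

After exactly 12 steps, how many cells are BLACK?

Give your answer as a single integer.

Answer: 10

Derivation:
Step 1: on BLACK (3,2): turn L to W, flip to white, move to (3,1). |black|=3
Step 2: on WHITE (3,1): turn R to N, flip to black, move to (2,1). |black|=4
Step 3: on WHITE (2,1): turn R to E, flip to black, move to (2,2). |black|=5
Step 4: on WHITE (2,2): turn R to S, flip to black, move to (3,2). |black|=6
Step 5: on WHITE (3,2): turn R to W, flip to black, move to (3,1). |black|=7
Step 6: on BLACK (3,1): turn L to S, flip to white, move to (4,1). |black|=6
Step 7: on WHITE (4,1): turn R to W, flip to black, move to (4,0). |black|=7
Step 8: on WHITE (4,0): turn R to N, flip to black, move to (3,0). |black|=8
Step 9: on WHITE (3,0): turn R to E, flip to black, move to (3,1). |black|=9
Step 10: on WHITE (3,1): turn R to S, flip to black, move to (4,1). |black|=10
Step 11: on BLACK (4,1): turn L to E, flip to white, move to (4,2). |black|=9
Step 12: on WHITE (4,2): turn R to S, flip to black, move to (5,2). |black|=10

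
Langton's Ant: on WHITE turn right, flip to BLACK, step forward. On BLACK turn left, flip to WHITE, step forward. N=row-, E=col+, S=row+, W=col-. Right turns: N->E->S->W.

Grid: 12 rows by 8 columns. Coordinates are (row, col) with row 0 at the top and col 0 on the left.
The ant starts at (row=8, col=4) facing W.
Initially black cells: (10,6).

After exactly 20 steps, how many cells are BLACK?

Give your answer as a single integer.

Answer: 7

Derivation:
Step 1: on WHITE (8,4): turn R to N, flip to black, move to (7,4). |black|=2
Step 2: on WHITE (7,4): turn R to E, flip to black, move to (7,5). |black|=3
Step 3: on WHITE (7,5): turn R to S, flip to black, move to (8,5). |black|=4
Step 4: on WHITE (8,5): turn R to W, flip to black, move to (8,4). |black|=5
Step 5: on BLACK (8,4): turn L to S, flip to white, move to (9,4). |black|=4
Step 6: on WHITE (9,4): turn R to W, flip to black, move to (9,3). |black|=5
Step 7: on WHITE (9,3): turn R to N, flip to black, move to (8,3). |black|=6
Step 8: on WHITE (8,3): turn R to E, flip to black, move to (8,4). |black|=7
Step 9: on WHITE (8,4): turn R to S, flip to black, move to (9,4). |black|=8
Step 10: on BLACK (9,4): turn L to E, flip to white, move to (9,5). |black|=7
Step 11: on WHITE (9,5): turn R to S, flip to black, move to (10,5). |black|=8
Step 12: on WHITE (10,5): turn R to W, flip to black, move to (10,4). |black|=9
Step 13: on WHITE (10,4): turn R to N, flip to black, move to (9,4). |black|=10
Step 14: on WHITE (9,4): turn R to E, flip to black, move to (9,5). |black|=11
Step 15: on BLACK (9,5): turn L to N, flip to white, move to (8,5). |black|=10
Step 16: on BLACK (8,5): turn L to W, flip to white, move to (8,4). |black|=9
Step 17: on BLACK (8,4): turn L to S, flip to white, move to (9,4). |black|=8
Step 18: on BLACK (9,4): turn L to E, flip to white, move to (9,5). |black|=7
Step 19: on WHITE (9,5): turn R to S, flip to black, move to (10,5). |black|=8
Step 20: on BLACK (10,5): turn L to E, flip to white, move to (10,6). |black|=7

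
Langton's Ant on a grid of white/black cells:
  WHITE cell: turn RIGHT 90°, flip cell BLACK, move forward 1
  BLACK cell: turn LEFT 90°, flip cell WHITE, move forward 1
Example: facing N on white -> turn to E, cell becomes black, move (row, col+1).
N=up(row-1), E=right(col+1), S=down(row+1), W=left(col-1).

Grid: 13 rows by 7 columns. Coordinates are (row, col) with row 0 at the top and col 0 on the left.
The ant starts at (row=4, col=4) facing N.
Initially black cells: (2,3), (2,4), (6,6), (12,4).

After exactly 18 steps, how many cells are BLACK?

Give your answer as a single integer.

Step 1: on WHITE (4,4): turn R to E, flip to black, move to (4,5). |black|=5
Step 2: on WHITE (4,5): turn R to S, flip to black, move to (5,5). |black|=6
Step 3: on WHITE (5,5): turn R to W, flip to black, move to (5,4). |black|=7
Step 4: on WHITE (5,4): turn R to N, flip to black, move to (4,4). |black|=8
Step 5: on BLACK (4,4): turn L to W, flip to white, move to (4,3). |black|=7
Step 6: on WHITE (4,3): turn R to N, flip to black, move to (3,3). |black|=8
Step 7: on WHITE (3,3): turn R to E, flip to black, move to (3,4). |black|=9
Step 8: on WHITE (3,4): turn R to S, flip to black, move to (4,4). |black|=10
Step 9: on WHITE (4,4): turn R to W, flip to black, move to (4,3). |black|=11
Step 10: on BLACK (4,3): turn L to S, flip to white, move to (5,3). |black|=10
Step 11: on WHITE (5,3): turn R to W, flip to black, move to (5,2). |black|=11
Step 12: on WHITE (5,2): turn R to N, flip to black, move to (4,2). |black|=12
Step 13: on WHITE (4,2): turn R to E, flip to black, move to (4,3). |black|=13
Step 14: on WHITE (4,3): turn R to S, flip to black, move to (5,3). |black|=14
Step 15: on BLACK (5,3): turn L to E, flip to white, move to (5,4). |black|=13
Step 16: on BLACK (5,4): turn L to N, flip to white, move to (4,4). |black|=12
Step 17: on BLACK (4,4): turn L to W, flip to white, move to (4,3). |black|=11
Step 18: on BLACK (4,3): turn L to S, flip to white, move to (5,3). |black|=10

Answer: 10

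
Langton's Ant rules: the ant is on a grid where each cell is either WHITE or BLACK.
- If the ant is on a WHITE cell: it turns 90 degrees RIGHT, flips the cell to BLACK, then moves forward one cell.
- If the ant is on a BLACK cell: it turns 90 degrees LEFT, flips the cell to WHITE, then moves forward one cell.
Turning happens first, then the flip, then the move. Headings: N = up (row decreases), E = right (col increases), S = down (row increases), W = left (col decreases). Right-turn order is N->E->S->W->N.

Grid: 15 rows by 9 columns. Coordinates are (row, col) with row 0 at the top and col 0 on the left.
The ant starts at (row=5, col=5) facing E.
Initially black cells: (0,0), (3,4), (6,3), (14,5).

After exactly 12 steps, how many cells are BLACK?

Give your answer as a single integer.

Answer: 10

Derivation:
Step 1: on WHITE (5,5): turn R to S, flip to black, move to (6,5). |black|=5
Step 2: on WHITE (6,5): turn R to W, flip to black, move to (6,4). |black|=6
Step 3: on WHITE (6,4): turn R to N, flip to black, move to (5,4). |black|=7
Step 4: on WHITE (5,4): turn R to E, flip to black, move to (5,5). |black|=8
Step 5: on BLACK (5,5): turn L to N, flip to white, move to (4,5). |black|=7
Step 6: on WHITE (4,5): turn R to E, flip to black, move to (4,6). |black|=8
Step 7: on WHITE (4,6): turn R to S, flip to black, move to (5,6). |black|=9
Step 8: on WHITE (5,6): turn R to W, flip to black, move to (5,5). |black|=10
Step 9: on WHITE (5,5): turn R to N, flip to black, move to (4,5). |black|=11
Step 10: on BLACK (4,5): turn L to W, flip to white, move to (4,4). |black|=10
Step 11: on WHITE (4,4): turn R to N, flip to black, move to (3,4). |black|=11
Step 12: on BLACK (3,4): turn L to W, flip to white, move to (3,3). |black|=10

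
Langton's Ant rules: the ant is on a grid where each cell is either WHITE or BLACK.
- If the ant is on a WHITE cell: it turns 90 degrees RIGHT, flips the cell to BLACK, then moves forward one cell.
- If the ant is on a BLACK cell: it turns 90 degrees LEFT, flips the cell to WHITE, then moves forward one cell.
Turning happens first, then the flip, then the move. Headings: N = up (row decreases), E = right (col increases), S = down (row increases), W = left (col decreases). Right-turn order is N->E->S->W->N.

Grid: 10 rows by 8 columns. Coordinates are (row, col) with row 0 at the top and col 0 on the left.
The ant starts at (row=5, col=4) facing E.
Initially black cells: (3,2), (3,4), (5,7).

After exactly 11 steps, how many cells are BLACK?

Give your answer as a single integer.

Step 1: on WHITE (5,4): turn R to S, flip to black, move to (6,4). |black|=4
Step 2: on WHITE (6,4): turn R to W, flip to black, move to (6,3). |black|=5
Step 3: on WHITE (6,3): turn R to N, flip to black, move to (5,3). |black|=6
Step 4: on WHITE (5,3): turn R to E, flip to black, move to (5,4). |black|=7
Step 5: on BLACK (5,4): turn L to N, flip to white, move to (4,4). |black|=6
Step 6: on WHITE (4,4): turn R to E, flip to black, move to (4,5). |black|=7
Step 7: on WHITE (4,5): turn R to S, flip to black, move to (5,5). |black|=8
Step 8: on WHITE (5,5): turn R to W, flip to black, move to (5,4). |black|=9
Step 9: on WHITE (5,4): turn R to N, flip to black, move to (4,4). |black|=10
Step 10: on BLACK (4,4): turn L to W, flip to white, move to (4,3). |black|=9
Step 11: on WHITE (4,3): turn R to N, flip to black, move to (3,3). |black|=10

Answer: 10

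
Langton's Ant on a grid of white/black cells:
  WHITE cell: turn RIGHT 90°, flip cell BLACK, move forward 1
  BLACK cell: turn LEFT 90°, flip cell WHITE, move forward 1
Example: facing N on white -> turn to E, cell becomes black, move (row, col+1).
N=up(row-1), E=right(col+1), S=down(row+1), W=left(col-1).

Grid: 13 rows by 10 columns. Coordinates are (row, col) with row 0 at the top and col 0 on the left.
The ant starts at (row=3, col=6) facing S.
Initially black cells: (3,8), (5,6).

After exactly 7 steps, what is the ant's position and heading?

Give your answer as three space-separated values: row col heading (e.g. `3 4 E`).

Step 1: on WHITE (3,6): turn R to W, flip to black, move to (3,5). |black|=3
Step 2: on WHITE (3,5): turn R to N, flip to black, move to (2,5). |black|=4
Step 3: on WHITE (2,5): turn R to E, flip to black, move to (2,6). |black|=5
Step 4: on WHITE (2,6): turn R to S, flip to black, move to (3,6). |black|=6
Step 5: on BLACK (3,6): turn L to E, flip to white, move to (3,7). |black|=5
Step 6: on WHITE (3,7): turn R to S, flip to black, move to (4,7). |black|=6
Step 7: on WHITE (4,7): turn R to W, flip to black, move to (4,6). |black|=7

Answer: 4 6 W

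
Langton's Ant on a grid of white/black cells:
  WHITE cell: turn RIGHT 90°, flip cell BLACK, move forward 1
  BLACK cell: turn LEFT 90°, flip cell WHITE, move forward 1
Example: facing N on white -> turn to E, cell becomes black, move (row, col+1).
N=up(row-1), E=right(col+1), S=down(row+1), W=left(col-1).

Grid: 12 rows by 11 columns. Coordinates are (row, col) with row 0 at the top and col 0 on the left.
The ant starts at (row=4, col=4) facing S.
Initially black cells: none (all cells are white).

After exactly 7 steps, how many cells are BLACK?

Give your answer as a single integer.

Step 1: on WHITE (4,4): turn R to W, flip to black, move to (4,3). |black|=1
Step 2: on WHITE (4,3): turn R to N, flip to black, move to (3,3). |black|=2
Step 3: on WHITE (3,3): turn R to E, flip to black, move to (3,4). |black|=3
Step 4: on WHITE (3,4): turn R to S, flip to black, move to (4,4). |black|=4
Step 5: on BLACK (4,4): turn L to E, flip to white, move to (4,5). |black|=3
Step 6: on WHITE (4,5): turn R to S, flip to black, move to (5,5). |black|=4
Step 7: on WHITE (5,5): turn R to W, flip to black, move to (5,4). |black|=5

Answer: 5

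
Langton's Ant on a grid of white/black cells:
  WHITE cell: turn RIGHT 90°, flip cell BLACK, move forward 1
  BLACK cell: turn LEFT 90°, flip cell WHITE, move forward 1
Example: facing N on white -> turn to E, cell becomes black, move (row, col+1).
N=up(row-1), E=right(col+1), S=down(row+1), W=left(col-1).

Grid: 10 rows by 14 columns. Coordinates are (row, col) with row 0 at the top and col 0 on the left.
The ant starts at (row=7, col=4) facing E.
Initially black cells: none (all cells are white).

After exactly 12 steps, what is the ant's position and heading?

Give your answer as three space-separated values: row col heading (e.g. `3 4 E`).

Answer: 5 4 E

Derivation:
Step 1: on WHITE (7,4): turn R to S, flip to black, move to (8,4). |black|=1
Step 2: on WHITE (8,4): turn R to W, flip to black, move to (8,3). |black|=2
Step 3: on WHITE (8,3): turn R to N, flip to black, move to (7,3). |black|=3
Step 4: on WHITE (7,3): turn R to E, flip to black, move to (7,4). |black|=4
Step 5: on BLACK (7,4): turn L to N, flip to white, move to (6,4). |black|=3
Step 6: on WHITE (6,4): turn R to E, flip to black, move to (6,5). |black|=4
Step 7: on WHITE (6,5): turn R to S, flip to black, move to (7,5). |black|=5
Step 8: on WHITE (7,5): turn R to W, flip to black, move to (7,4). |black|=6
Step 9: on WHITE (7,4): turn R to N, flip to black, move to (6,4). |black|=7
Step 10: on BLACK (6,4): turn L to W, flip to white, move to (6,3). |black|=6
Step 11: on WHITE (6,3): turn R to N, flip to black, move to (5,3). |black|=7
Step 12: on WHITE (5,3): turn R to E, flip to black, move to (5,4). |black|=8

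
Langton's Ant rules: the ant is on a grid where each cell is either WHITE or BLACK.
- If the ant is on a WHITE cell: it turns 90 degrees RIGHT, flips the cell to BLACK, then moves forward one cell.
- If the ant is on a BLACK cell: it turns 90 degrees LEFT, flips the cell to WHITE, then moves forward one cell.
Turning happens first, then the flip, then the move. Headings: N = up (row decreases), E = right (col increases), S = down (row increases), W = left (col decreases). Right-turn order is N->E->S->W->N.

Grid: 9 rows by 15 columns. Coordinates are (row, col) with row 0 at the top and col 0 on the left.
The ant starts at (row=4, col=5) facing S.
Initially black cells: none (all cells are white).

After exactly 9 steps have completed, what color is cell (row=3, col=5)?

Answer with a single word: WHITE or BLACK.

Answer: BLACK

Derivation:
Step 1: on WHITE (4,5): turn R to W, flip to black, move to (4,4). |black|=1
Step 2: on WHITE (4,4): turn R to N, flip to black, move to (3,4). |black|=2
Step 3: on WHITE (3,4): turn R to E, flip to black, move to (3,5). |black|=3
Step 4: on WHITE (3,5): turn R to S, flip to black, move to (4,5). |black|=4
Step 5: on BLACK (4,5): turn L to E, flip to white, move to (4,6). |black|=3
Step 6: on WHITE (4,6): turn R to S, flip to black, move to (5,6). |black|=4
Step 7: on WHITE (5,6): turn R to W, flip to black, move to (5,5). |black|=5
Step 8: on WHITE (5,5): turn R to N, flip to black, move to (4,5). |black|=6
Step 9: on WHITE (4,5): turn R to E, flip to black, move to (4,6). |black|=7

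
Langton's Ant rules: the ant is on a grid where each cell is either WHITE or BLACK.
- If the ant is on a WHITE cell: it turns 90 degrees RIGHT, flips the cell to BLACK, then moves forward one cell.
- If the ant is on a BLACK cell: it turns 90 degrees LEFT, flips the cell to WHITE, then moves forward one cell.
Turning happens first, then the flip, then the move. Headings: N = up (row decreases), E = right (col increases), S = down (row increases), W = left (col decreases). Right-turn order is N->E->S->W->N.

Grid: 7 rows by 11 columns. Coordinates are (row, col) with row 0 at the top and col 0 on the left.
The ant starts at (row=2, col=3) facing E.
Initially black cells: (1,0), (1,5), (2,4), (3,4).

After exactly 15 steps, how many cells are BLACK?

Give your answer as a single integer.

Answer: 9

Derivation:
Step 1: on WHITE (2,3): turn R to S, flip to black, move to (3,3). |black|=5
Step 2: on WHITE (3,3): turn R to W, flip to black, move to (3,2). |black|=6
Step 3: on WHITE (3,2): turn R to N, flip to black, move to (2,2). |black|=7
Step 4: on WHITE (2,2): turn R to E, flip to black, move to (2,3). |black|=8
Step 5: on BLACK (2,3): turn L to N, flip to white, move to (1,3). |black|=7
Step 6: on WHITE (1,3): turn R to E, flip to black, move to (1,4). |black|=8
Step 7: on WHITE (1,4): turn R to S, flip to black, move to (2,4). |black|=9
Step 8: on BLACK (2,4): turn L to E, flip to white, move to (2,5). |black|=8
Step 9: on WHITE (2,5): turn R to S, flip to black, move to (3,5). |black|=9
Step 10: on WHITE (3,5): turn R to W, flip to black, move to (3,4). |black|=10
Step 11: on BLACK (3,4): turn L to S, flip to white, move to (4,4). |black|=9
Step 12: on WHITE (4,4): turn R to W, flip to black, move to (4,3). |black|=10
Step 13: on WHITE (4,3): turn R to N, flip to black, move to (3,3). |black|=11
Step 14: on BLACK (3,3): turn L to W, flip to white, move to (3,2). |black|=10
Step 15: on BLACK (3,2): turn L to S, flip to white, move to (4,2). |black|=9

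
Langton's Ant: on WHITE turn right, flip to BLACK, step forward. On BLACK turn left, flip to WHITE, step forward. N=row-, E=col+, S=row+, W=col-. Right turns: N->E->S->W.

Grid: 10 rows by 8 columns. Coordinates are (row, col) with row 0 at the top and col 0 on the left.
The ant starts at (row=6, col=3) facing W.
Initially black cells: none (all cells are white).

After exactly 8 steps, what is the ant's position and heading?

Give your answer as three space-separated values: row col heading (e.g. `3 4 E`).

Step 1: on WHITE (6,3): turn R to N, flip to black, move to (5,3). |black|=1
Step 2: on WHITE (5,3): turn R to E, flip to black, move to (5,4). |black|=2
Step 3: on WHITE (5,4): turn R to S, flip to black, move to (6,4). |black|=3
Step 4: on WHITE (6,4): turn R to W, flip to black, move to (6,3). |black|=4
Step 5: on BLACK (6,3): turn L to S, flip to white, move to (7,3). |black|=3
Step 6: on WHITE (7,3): turn R to W, flip to black, move to (7,2). |black|=4
Step 7: on WHITE (7,2): turn R to N, flip to black, move to (6,2). |black|=5
Step 8: on WHITE (6,2): turn R to E, flip to black, move to (6,3). |black|=6

Answer: 6 3 E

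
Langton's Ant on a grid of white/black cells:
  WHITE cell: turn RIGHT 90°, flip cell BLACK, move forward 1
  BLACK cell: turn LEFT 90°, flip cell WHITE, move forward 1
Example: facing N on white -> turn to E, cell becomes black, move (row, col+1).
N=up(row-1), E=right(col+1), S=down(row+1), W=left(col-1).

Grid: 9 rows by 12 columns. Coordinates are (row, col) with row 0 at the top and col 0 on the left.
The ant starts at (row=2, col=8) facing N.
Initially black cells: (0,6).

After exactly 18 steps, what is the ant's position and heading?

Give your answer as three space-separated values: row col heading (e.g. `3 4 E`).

Step 1: on WHITE (2,8): turn R to E, flip to black, move to (2,9). |black|=2
Step 2: on WHITE (2,9): turn R to S, flip to black, move to (3,9). |black|=3
Step 3: on WHITE (3,9): turn R to W, flip to black, move to (3,8). |black|=4
Step 4: on WHITE (3,8): turn R to N, flip to black, move to (2,8). |black|=5
Step 5: on BLACK (2,8): turn L to W, flip to white, move to (2,7). |black|=4
Step 6: on WHITE (2,7): turn R to N, flip to black, move to (1,7). |black|=5
Step 7: on WHITE (1,7): turn R to E, flip to black, move to (1,8). |black|=6
Step 8: on WHITE (1,8): turn R to S, flip to black, move to (2,8). |black|=7
Step 9: on WHITE (2,8): turn R to W, flip to black, move to (2,7). |black|=8
Step 10: on BLACK (2,7): turn L to S, flip to white, move to (3,7). |black|=7
Step 11: on WHITE (3,7): turn R to W, flip to black, move to (3,6). |black|=8
Step 12: on WHITE (3,6): turn R to N, flip to black, move to (2,6). |black|=9
Step 13: on WHITE (2,6): turn R to E, flip to black, move to (2,7). |black|=10
Step 14: on WHITE (2,7): turn R to S, flip to black, move to (3,7). |black|=11
Step 15: on BLACK (3,7): turn L to E, flip to white, move to (3,8). |black|=10
Step 16: on BLACK (3,8): turn L to N, flip to white, move to (2,8). |black|=9
Step 17: on BLACK (2,8): turn L to W, flip to white, move to (2,7). |black|=8
Step 18: on BLACK (2,7): turn L to S, flip to white, move to (3,7). |black|=7

Answer: 3 7 S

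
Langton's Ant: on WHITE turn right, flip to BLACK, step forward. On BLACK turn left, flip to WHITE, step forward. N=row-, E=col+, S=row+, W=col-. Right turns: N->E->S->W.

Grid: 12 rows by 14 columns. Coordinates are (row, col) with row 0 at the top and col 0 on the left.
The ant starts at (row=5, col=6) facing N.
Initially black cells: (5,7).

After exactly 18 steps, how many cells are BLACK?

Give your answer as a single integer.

Step 1: on WHITE (5,6): turn R to E, flip to black, move to (5,7). |black|=2
Step 2: on BLACK (5,7): turn L to N, flip to white, move to (4,7). |black|=1
Step 3: on WHITE (4,7): turn R to E, flip to black, move to (4,8). |black|=2
Step 4: on WHITE (4,8): turn R to S, flip to black, move to (5,8). |black|=3
Step 5: on WHITE (5,8): turn R to W, flip to black, move to (5,7). |black|=4
Step 6: on WHITE (5,7): turn R to N, flip to black, move to (4,7). |black|=5
Step 7: on BLACK (4,7): turn L to W, flip to white, move to (4,6). |black|=4
Step 8: on WHITE (4,6): turn R to N, flip to black, move to (3,6). |black|=5
Step 9: on WHITE (3,6): turn R to E, flip to black, move to (3,7). |black|=6
Step 10: on WHITE (3,7): turn R to S, flip to black, move to (4,7). |black|=7
Step 11: on WHITE (4,7): turn R to W, flip to black, move to (4,6). |black|=8
Step 12: on BLACK (4,6): turn L to S, flip to white, move to (5,6). |black|=7
Step 13: on BLACK (5,6): turn L to E, flip to white, move to (5,7). |black|=6
Step 14: on BLACK (5,7): turn L to N, flip to white, move to (4,7). |black|=5
Step 15: on BLACK (4,7): turn L to W, flip to white, move to (4,6). |black|=4
Step 16: on WHITE (4,6): turn R to N, flip to black, move to (3,6). |black|=5
Step 17: on BLACK (3,6): turn L to W, flip to white, move to (3,5). |black|=4
Step 18: on WHITE (3,5): turn R to N, flip to black, move to (2,5). |black|=5

Answer: 5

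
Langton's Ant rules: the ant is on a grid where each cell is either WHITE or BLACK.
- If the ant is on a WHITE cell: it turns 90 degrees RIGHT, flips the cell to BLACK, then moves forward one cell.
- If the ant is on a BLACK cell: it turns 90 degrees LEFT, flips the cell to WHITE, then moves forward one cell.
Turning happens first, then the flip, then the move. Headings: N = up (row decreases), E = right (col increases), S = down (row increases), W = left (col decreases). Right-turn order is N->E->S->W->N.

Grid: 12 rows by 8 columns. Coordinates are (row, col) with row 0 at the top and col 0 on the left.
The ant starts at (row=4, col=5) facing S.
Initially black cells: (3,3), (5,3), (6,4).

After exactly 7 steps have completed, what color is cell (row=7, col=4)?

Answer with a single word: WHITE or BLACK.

Step 1: on WHITE (4,5): turn R to W, flip to black, move to (4,4). |black|=4
Step 2: on WHITE (4,4): turn R to N, flip to black, move to (3,4). |black|=5
Step 3: on WHITE (3,4): turn R to E, flip to black, move to (3,5). |black|=6
Step 4: on WHITE (3,5): turn R to S, flip to black, move to (4,5). |black|=7
Step 5: on BLACK (4,5): turn L to E, flip to white, move to (4,6). |black|=6
Step 6: on WHITE (4,6): turn R to S, flip to black, move to (5,6). |black|=7
Step 7: on WHITE (5,6): turn R to W, flip to black, move to (5,5). |black|=8

Answer: WHITE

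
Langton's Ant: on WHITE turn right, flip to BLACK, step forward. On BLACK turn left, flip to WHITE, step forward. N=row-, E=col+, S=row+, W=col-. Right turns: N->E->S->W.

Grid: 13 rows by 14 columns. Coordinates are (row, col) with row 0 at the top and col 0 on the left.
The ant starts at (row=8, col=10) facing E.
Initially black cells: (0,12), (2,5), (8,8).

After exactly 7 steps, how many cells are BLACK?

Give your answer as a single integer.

Answer: 8

Derivation:
Step 1: on WHITE (8,10): turn R to S, flip to black, move to (9,10). |black|=4
Step 2: on WHITE (9,10): turn R to W, flip to black, move to (9,9). |black|=5
Step 3: on WHITE (9,9): turn R to N, flip to black, move to (8,9). |black|=6
Step 4: on WHITE (8,9): turn R to E, flip to black, move to (8,10). |black|=7
Step 5: on BLACK (8,10): turn L to N, flip to white, move to (7,10). |black|=6
Step 6: on WHITE (7,10): turn R to E, flip to black, move to (7,11). |black|=7
Step 7: on WHITE (7,11): turn R to S, flip to black, move to (8,11). |black|=8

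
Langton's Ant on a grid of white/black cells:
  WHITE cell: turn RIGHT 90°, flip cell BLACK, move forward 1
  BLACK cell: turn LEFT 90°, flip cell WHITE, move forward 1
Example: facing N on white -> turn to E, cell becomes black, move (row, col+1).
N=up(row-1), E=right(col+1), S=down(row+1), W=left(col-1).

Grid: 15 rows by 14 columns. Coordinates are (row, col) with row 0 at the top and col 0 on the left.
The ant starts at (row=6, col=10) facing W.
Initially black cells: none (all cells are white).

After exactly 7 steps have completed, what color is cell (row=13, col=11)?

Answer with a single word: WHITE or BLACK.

Answer: WHITE

Derivation:
Step 1: on WHITE (6,10): turn R to N, flip to black, move to (5,10). |black|=1
Step 2: on WHITE (5,10): turn R to E, flip to black, move to (5,11). |black|=2
Step 3: on WHITE (5,11): turn R to S, flip to black, move to (6,11). |black|=3
Step 4: on WHITE (6,11): turn R to W, flip to black, move to (6,10). |black|=4
Step 5: on BLACK (6,10): turn L to S, flip to white, move to (7,10). |black|=3
Step 6: on WHITE (7,10): turn R to W, flip to black, move to (7,9). |black|=4
Step 7: on WHITE (7,9): turn R to N, flip to black, move to (6,9). |black|=5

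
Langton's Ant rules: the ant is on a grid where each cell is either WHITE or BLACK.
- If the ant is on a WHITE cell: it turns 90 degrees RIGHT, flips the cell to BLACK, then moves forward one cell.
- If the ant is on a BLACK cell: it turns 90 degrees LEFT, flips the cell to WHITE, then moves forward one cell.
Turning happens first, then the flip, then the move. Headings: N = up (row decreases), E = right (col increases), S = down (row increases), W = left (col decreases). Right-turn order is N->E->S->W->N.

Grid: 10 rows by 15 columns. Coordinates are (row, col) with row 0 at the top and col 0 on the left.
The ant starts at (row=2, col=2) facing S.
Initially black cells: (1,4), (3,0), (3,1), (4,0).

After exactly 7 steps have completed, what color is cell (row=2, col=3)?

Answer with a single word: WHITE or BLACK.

Step 1: on WHITE (2,2): turn R to W, flip to black, move to (2,1). |black|=5
Step 2: on WHITE (2,1): turn R to N, flip to black, move to (1,1). |black|=6
Step 3: on WHITE (1,1): turn R to E, flip to black, move to (1,2). |black|=7
Step 4: on WHITE (1,2): turn R to S, flip to black, move to (2,2). |black|=8
Step 5: on BLACK (2,2): turn L to E, flip to white, move to (2,3). |black|=7
Step 6: on WHITE (2,3): turn R to S, flip to black, move to (3,3). |black|=8
Step 7: on WHITE (3,3): turn R to W, flip to black, move to (3,2). |black|=9

Answer: BLACK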